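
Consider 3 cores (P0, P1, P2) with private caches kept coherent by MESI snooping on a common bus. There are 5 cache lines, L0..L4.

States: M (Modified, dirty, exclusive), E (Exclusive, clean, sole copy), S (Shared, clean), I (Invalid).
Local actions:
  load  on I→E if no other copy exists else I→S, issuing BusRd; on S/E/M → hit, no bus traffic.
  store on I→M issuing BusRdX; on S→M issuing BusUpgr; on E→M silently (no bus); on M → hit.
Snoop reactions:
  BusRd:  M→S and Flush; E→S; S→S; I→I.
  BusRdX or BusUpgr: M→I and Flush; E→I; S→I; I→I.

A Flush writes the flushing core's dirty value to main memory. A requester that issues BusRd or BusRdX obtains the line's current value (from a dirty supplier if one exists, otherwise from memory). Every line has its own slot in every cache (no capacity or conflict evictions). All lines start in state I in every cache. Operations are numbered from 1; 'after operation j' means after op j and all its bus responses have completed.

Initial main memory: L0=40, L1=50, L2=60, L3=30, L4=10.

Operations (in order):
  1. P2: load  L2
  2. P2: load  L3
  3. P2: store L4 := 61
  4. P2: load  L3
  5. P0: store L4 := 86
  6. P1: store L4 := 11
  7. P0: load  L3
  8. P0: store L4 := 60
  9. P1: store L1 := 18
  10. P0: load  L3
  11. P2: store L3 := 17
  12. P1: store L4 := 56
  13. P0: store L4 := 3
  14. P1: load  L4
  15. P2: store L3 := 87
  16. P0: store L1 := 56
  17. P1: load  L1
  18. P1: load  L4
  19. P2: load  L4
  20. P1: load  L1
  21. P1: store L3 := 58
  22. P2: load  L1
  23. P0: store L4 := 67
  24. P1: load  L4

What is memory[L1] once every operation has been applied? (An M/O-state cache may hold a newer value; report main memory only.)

memory[L1] = 56

[1] P2: load  L2 | P0:I, P1:I, P2:E(60) | bus: BusRd
[2] P2: load  L3 | P0:I, P1:I, P2:E(30) | bus: BusRd
[3] P2: store L4 := 61 | P0:I, P1:I, P2:M(61) | bus: BusRdX
[4] P2: load  L3 | P0:I, P1:I, P2:E(30) | bus: none
[5] P0: store L4 := 86 | P0:M(86), P1:I, P2:I | bus: BusRdX,Flush
[6] P1: store L4 := 11 | P0:I, P1:M(11), P2:I | bus: BusRdX,Flush
[7] P0: load  L3 | P0:S(30), P1:I, P2:S(30) | bus: BusRd
[8] P0: store L4 := 60 | P0:M(60), P1:I, P2:I | bus: BusRdX,Flush
[9] P1: store L1 := 18 | P0:I, P1:M(18), P2:I | bus: BusRdX
[10] P0: load  L3 | P0:S(30), P1:I, P2:S(30) | bus: none
[11] P2: store L3 := 17 | P0:I, P1:I, P2:M(17) | bus: BusUpgr
[12] P1: store L4 := 56 | P0:I, P1:M(56), P2:I | bus: BusRdX,Flush
[13] P0: store L4 := 3 | P0:M(3), P1:I, P2:I | bus: BusRdX,Flush
[14] P1: load  L4 | P0:S(3), P1:S(3), P2:I | bus: BusRd,Flush
[15] P2: store L3 := 87 | P0:I, P1:I, P2:M(87) | bus: none
[16] P0: store L1 := 56 | P0:M(56), P1:I, P2:I | bus: BusRdX,Flush
[17] P1: load  L1 | P0:S(56), P1:S(56), P2:I | bus: BusRd,Flush
[18] P1: load  L4 | P0:S(3), P1:S(3), P2:I | bus: none
[19] P2: load  L4 | P0:S(3), P1:S(3), P2:S(3) | bus: BusRd
[20] P1: load  L1 | P0:S(56), P1:S(56), P2:I | bus: none
[21] P1: store L3 := 58 | P0:I, P1:M(58), P2:I | bus: BusRdX,Flush
[22] P2: load  L1 | P0:S(56), P1:S(56), P2:S(56) | bus: BusRd
[23] P0: store L4 := 67 | P0:M(67), P1:I, P2:I | bus: BusUpgr
[24] P1: load  L4 | P0:S(67), P1:S(67), P2:I | bus: BusRd,Flush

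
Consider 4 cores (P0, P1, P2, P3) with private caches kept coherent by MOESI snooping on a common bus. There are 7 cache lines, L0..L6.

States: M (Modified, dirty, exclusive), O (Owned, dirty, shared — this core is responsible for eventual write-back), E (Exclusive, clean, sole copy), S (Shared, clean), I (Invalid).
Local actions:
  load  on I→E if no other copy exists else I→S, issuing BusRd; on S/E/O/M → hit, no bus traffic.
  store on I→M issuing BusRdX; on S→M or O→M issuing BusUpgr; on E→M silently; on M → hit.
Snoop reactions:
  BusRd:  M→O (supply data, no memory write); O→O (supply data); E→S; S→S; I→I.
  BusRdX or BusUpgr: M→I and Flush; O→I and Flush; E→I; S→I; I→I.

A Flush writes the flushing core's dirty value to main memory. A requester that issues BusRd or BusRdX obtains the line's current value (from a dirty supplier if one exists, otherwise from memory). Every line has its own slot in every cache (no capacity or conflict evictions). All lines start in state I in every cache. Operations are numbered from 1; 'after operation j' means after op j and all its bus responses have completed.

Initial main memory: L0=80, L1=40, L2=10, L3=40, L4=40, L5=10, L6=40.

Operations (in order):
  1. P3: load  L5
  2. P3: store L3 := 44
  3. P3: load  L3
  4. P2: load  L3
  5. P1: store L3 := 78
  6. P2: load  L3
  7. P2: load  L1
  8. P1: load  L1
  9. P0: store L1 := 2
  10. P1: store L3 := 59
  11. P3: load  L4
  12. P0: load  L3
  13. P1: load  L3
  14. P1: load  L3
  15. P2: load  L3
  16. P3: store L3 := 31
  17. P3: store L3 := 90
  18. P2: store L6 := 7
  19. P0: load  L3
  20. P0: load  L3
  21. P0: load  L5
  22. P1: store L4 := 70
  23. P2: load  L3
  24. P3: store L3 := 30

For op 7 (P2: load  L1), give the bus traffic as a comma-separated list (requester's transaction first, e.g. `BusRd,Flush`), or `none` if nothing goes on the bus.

step 1: P3: load  L5  ⟶  IIIE  (L5)  txn=BusRd  M[L5]=10
step 2: P3: store L3 := 44  ⟶  IIIM  (L3)  txn=BusRdX  M[L3]=40
step 3: P3: load  L3  ⟶  IIIM  (L3)  txn=∅  M[L3]=40
step 4: P2: load  L3  ⟶  IISO  (L3)  txn=BusRd  M[L3]=40
step 5: P1: store L3 := 78  ⟶  IMII  (L3)  txn=BusRdX+Flush  M[L3]=44
step 6: P2: load  L3  ⟶  IOSI  (L3)  txn=BusRd  M[L3]=44
step 7: P2: load  L1  ⟶  IIEI  (L1)  txn=BusRd  M[L1]=40
step 8: P1: load  L1  ⟶  ISSI  (L1)  txn=BusRd  M[L1]=40
step 9: P0: store L1 := 2  ⟶  MIII  (L1)  txn=BusRdX  M[L1]=40
step 10: P1: store L3 := 59  ⟶  IMII  (L3)  txn=BusUpgr  M[L3]=44
step 11: P3: load  L4  ⟶  IIIE  (L4)  txn=BusRd  M[L4]=40
step 12: P0: load  L3  ⟶  SOII  (L3)  txn=BusRd  M[L3]=44
step 13: P1: load  L3  ⟶  SOII  (L3)  txn=∅  M[L3]=44
step 14: P1: load  L3  ⟶  SOII  (L3)  txn=∅  M[L3]=44
step 15: P2: load  L3  ⟶  SOSI  (L3)  txn=BusRd  M[L3]=44
step 16: P3: store L3 := 31  ⟶  IIIM  (L3)  txn=BusRdX+Flush  M[L3]=59
step 17: P3: store L3 := 90  ⟶  IIIM  (L3)  txn=∅  M[L3]=59
step 18: P2: store L6 := 7  ⟶  IIMI  (L6)  txn=BusRdX  M[L6]=40
step 19: P0: load  L3  ⟶  SIIO  (L3)  txn=BusRd  M[L3]=59
step 20: P0: load  L3  ⟶  SIIO  (L3)  txn=∅  M[L3]=59
step 21: P0: load  L5  ⟶  SIIS  (L5)  txn=BusRd  M[L5]=10
step 22: P1: store L4 := 70  ⟶  IMII  (L4)  txn=BusRdX  M[L4]=40
step 23: P2: load  L3  ⟶  SISO  (L3)  txn=BusRd  M[L3]=59
step 24: P3: store L3 := 30  ⟶  IIIM  (L3)  txn=BusUpgr  M[L3]=59

bus = BusRd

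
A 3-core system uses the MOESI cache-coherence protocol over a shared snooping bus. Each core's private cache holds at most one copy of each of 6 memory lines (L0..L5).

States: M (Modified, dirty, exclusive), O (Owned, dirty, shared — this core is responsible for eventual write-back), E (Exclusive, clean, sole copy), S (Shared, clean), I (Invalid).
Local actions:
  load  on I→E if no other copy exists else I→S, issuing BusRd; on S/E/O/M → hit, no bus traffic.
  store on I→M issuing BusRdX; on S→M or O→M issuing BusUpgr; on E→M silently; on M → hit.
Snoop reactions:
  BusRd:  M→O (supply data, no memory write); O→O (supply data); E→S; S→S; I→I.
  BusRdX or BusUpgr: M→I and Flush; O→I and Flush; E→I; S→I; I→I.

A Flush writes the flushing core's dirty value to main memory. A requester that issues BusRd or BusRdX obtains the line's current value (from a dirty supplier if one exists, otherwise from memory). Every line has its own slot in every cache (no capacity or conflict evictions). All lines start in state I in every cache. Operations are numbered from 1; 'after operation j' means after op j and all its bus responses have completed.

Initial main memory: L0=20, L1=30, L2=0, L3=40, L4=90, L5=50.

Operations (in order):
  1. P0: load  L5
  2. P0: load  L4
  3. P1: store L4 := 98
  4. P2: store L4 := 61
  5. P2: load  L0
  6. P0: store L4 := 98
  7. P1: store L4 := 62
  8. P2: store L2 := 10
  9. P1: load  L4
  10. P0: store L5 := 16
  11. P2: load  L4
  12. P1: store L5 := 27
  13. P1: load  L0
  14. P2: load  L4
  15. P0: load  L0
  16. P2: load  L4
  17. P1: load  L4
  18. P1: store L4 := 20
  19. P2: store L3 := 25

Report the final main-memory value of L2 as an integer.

step 1: P0: load  L5  ⟶  EII  (L5)  txn=BusRd  M[L5]=50
step 2: P0: load  L4  ⟶  EII  (L4)  txn=BusRd  M[L4]=90
step 3: P1: store L4 := 98  ⟶  IMI  (L4)  txn=BusRdX  M[L4]=90
step 4: P2: store L4 := 61  ⟶  IIM  (L4)  txn=BusRdX+Flush  M[L4]=98
step 5: P2: load  L0  ⟶  IIE  (L0)  txn=BusRd  M[L0]=20
step 6: P0: store L4 := 98  ⟶  MII  (L4)  txn=BusRdX+Flush  M[L4]=61
step 7: P1: store L4 := 62  ⟶  IMI  (L4)  txn=BusRdX+Flush  M[L4]=98
step 8: P2: store L2 := 10  ⟶  IIM  (L2)  txn=BusRdX  M[L2]=0
step 9: P1: load  L4  ⟶  IMI  (L4)  txn=∅  M[L4]=98
step 10: P0: store L5 := 16  ⟶  MII  (L5)  txn=∅  M[L5]=50
step 11: P2: load  L4  ⟶  IOS  (L4)  txn=BusRd  M[L4]=98
step 12: P1: store L5 := 27  ⟶  IMI  (L5)  txn=BusRdX+Flush  M[L5]=16
step 13: P1: load  L0  ⟶  ISS  (L0)  txn=BusRd  M[L0]=20
step 14: P2: load  L4  ⟶  IOS  (L4)  txn=∅  M[L4]=98
step 15: P0: load  L0  ⟶  SSS  (L0)  txn=BusRd  M[L0]=20
step 16: P2: load  L4  ⟶  IOS  (L4)  txn=∅  M[L4]=98
step 17: P1: load  L4  ⟶  IOS  (L4)  txn=∅  M[L4]=98
step 18: P1: store L4 := 20  ⟶  IMI  (L4)  txn=BusUpgr  M[L4]=98
step 19: P2: store L3 := 25  ⟶  IIM  (L3)  txn=BusRdX  M[L3]=40

memory[L2] = 0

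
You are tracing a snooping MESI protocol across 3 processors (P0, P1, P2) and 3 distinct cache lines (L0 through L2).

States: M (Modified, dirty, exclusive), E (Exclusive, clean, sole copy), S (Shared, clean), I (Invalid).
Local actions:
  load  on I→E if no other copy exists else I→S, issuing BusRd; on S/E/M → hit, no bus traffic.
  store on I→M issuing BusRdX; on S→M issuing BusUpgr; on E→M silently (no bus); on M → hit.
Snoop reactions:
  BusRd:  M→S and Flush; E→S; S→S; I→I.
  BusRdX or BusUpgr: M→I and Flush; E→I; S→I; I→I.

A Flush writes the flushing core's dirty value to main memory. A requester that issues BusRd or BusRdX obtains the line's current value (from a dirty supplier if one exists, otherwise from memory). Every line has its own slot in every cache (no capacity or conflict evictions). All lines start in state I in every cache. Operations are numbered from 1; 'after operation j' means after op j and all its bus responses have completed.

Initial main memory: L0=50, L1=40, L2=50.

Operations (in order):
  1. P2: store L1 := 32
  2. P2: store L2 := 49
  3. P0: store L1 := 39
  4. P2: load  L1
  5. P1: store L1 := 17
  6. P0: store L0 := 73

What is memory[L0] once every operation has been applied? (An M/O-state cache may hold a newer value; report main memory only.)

1. P2: store L1 := 32  bus=[BusRdX]  L1: P0=I P1=I P2=M  mem[L1]=40
2. P2: store L2 := 49  bus=[BusRdX]  L2: P0=I P1=I P2=M  mem[L2]=50
3. P0: store L1 := 39  bus=[BusRdX,Flush]  L1: P0=M P1=I P2=I  mem[L1]=32
4. P2: load  L1  bus=[BusRd,Flush]  L1: P0=S P1=I P2=S  mem[L1]=39
5. P1: store L1 := 17  bus=[BusRdX]  L1: P0=I P1=M P2=I  mem[L1]=39
6. P0: store L0 := 73  bus=[BusRdX]  L0: P0=M P1=I P2=I  mem[L0]=50

memory[L0] = 50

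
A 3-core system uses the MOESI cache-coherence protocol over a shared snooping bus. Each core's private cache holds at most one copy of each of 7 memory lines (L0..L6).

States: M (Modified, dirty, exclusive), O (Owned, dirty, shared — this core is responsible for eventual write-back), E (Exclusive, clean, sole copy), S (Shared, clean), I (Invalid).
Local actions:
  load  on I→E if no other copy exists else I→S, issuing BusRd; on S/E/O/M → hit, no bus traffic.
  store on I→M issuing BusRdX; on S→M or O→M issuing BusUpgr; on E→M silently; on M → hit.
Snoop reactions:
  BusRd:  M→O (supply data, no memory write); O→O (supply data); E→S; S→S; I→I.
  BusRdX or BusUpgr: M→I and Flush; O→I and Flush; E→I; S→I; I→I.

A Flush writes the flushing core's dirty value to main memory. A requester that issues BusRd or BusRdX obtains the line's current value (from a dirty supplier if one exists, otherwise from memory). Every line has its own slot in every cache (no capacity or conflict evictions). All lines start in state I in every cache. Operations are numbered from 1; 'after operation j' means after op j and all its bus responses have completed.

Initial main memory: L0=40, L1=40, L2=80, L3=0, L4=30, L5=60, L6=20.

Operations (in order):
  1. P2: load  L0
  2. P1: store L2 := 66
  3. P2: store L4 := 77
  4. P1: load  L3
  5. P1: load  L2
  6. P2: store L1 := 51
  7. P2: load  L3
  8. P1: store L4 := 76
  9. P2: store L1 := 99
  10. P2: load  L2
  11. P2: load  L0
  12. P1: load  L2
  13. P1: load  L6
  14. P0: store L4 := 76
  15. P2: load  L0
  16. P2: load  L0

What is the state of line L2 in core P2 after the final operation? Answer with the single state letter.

1. P2: load  L0  bus=[BusRd]  L0: P0=I P1=I P2=E  mem[L0]=40
2. P1: store L2 := 66  bus=[BusRdX]  L2: P0=I P1=M P2=I  mem[L2]=80
3. P2: store L4 := 77  bus=[BusRdX]  L4: P0=I P1=I P2=M  mem[L4]=30
4. P1: load  L3  bus=[BusRd]  L3: P0=I P1=E P2=I  mem[L3]=0
5. P1: load  L2  bus=[-]  L2: P0=I P1=M P2=I  mem[L2]=80
6. P2: store L1 := 51  bus=[BusRdX]  L1: P0=I P1=I P2=M  mem[L1]=40
7. P2: load  L3  bus=[BusRd]  L3: P0=I P1=S P2=S  mem[L3]=0
8. P1: store L4 := 76  bus=[BusRdX,Flush]  L4: P0=I P1=M P2=I  mem[L4]=77
9. P2: store L1 := 99  bus=[-]  L1: P0=I P1=I P2=M  mem[L1]=40
10. P2: load  L2  bus=[BusRd]  L2: P0=I P1=O P2=S  mem[L2]=80
11. P2: load  L0  bus=[-]  L0: P0=I P1=I P2=E  mem[L0]=40
12. P1: load  L2  bus=[-]  L2: P0=I P1=O P2=S  mem[L2]=80
13. P1: load  L6  bus=[BusRd]  L6: P0=I P1=E P2=I  mem[L6]=20
14. P0: store L4 := 76  bus=[BusRdX,Flush]  L4: P0=M P1=I P2=I  mem[L4]=76
15. P2: load  L0  bus=[-]  L0: P0=I P1=I P2=E  mem[L0]=40
16. P2: load  L0  bus=[-]  L0: P0=I P1=I P2=E  mem[L0]=40

state = S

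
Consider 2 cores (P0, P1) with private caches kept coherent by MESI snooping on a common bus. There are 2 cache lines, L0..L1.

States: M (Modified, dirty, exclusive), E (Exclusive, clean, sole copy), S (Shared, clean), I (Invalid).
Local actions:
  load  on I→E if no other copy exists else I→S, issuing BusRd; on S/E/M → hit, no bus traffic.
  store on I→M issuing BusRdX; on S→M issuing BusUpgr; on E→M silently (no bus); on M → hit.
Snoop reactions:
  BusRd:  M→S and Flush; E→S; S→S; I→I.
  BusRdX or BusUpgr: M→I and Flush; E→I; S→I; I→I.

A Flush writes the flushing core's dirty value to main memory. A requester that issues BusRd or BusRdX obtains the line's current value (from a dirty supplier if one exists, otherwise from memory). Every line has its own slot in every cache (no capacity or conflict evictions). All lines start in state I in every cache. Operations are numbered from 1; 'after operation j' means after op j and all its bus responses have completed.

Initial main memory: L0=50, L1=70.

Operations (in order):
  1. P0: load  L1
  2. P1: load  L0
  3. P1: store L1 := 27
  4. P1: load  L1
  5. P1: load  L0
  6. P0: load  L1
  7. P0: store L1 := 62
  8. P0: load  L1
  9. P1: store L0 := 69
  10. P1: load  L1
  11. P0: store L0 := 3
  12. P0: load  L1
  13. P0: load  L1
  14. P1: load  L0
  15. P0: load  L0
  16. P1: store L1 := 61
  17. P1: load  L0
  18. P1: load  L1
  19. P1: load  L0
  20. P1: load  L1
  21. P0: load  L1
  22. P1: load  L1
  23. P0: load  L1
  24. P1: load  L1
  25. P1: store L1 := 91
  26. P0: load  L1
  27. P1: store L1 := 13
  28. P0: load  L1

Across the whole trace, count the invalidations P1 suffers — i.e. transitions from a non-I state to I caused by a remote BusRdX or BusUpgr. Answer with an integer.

invalidations = 2

1. P0: load  L1  bus=[BusRd]  L1: P0=E P1=I  mem[L1]=70
2. P1: load  L0  bus=[BusRd]  L0: P0=I P1=E  mem[L0]=50
3. P1: store L1 := 27  bus=[BusRdX]  L1: P0=I P1=M  mem[L1]=70
4. P1: load  L1  bus=[-]  L1: P0=I P1=M  mem[L1]=70
5. P1: load  L0  bus=[-]  L0: P0=I P1=E  mem[L0]=50
6. P0: load  L1  bus=[BusRd,Flush]  L1: P0=S P1=S  mem[L1]=27
7. P0: store L1 := 62  bus=[BusUpgr]  L1: P0=M P1=I  mem[L1]=27
8. P0: load  L1  bus=[-]  L1: P0=M P1=I  mem[L1]=27
9. P1: store L0 := 69  bus=[-]  L0: P0=I P1=M  mem[L0]=50
10. P1: load  L1  bus=[BusRd,Flush]  L1: P0=S P1=S  mem[L1]=62
11. P0: store L0 := 3  bus=[BusRdX,Flush]  L0: P0=M P1=I  mem[L0]=69
12. P0: load  L1  bus=[-]  L1: P0=S P1=S  mem[L1]=62
13. P0: load  L1  bus=[-]  L1: P0=S P1=S  mem[L1]=62
14. P1: load  L0  bus=[BusRd,Flush]  L0: P0=S P1=S  mem[L0]=3
15. P0: load  L0  bus=[-]  L0: P0=S P1=S  mem[L0]=3
16. P1: store L1 := 61  bus=[BusUpgr]  L1: P0=I P1=M  mem[L1]=62
17. P1: load  L0  bus=[-]  L0: P0=S P1=S  mem[L0]=3
18. P1: load  L1  bus=[-]  L1: P0=I P1=M  mem[L1]=62
19. P1: load  L0  bus=[-]  L0: P0=S P1=S  mem[L0]=3
20. P1: load  L1  bus=[-]  L1: P0=I P1=M  mem[L1]=62
21. P0: load  L1  bus=[BusRd,Flush]  L1: P0=S P1=S  mem[L1]=61
22. P1: load  L1  bus=[-]  L1: P0=S P1=S  mem[L1]=61
23. P0: load  L1  bus=[-]  L1: P0=S P1=S  mem[L1]=61
24. P1: load  L1  bus=[-]  L1: P0=S P1=S  mem[L1]=61
25. P1: store L1 := 91  bus=[BusUpgr]  L1: P0=I P1=M  mem[L1]=61
26. P0: load  L1  bus=[BusRd,Flush]  L1: P0=S P1=S  mem[L1]=91
27. P1: store L1 := 13  bus=[BusUpgr]  L1: P0=I P1=M  mem[L1]=91
28. P0: load  L1  bus=[BusRd,Flush]  L1: P0=S P1=S  mem[L1]=13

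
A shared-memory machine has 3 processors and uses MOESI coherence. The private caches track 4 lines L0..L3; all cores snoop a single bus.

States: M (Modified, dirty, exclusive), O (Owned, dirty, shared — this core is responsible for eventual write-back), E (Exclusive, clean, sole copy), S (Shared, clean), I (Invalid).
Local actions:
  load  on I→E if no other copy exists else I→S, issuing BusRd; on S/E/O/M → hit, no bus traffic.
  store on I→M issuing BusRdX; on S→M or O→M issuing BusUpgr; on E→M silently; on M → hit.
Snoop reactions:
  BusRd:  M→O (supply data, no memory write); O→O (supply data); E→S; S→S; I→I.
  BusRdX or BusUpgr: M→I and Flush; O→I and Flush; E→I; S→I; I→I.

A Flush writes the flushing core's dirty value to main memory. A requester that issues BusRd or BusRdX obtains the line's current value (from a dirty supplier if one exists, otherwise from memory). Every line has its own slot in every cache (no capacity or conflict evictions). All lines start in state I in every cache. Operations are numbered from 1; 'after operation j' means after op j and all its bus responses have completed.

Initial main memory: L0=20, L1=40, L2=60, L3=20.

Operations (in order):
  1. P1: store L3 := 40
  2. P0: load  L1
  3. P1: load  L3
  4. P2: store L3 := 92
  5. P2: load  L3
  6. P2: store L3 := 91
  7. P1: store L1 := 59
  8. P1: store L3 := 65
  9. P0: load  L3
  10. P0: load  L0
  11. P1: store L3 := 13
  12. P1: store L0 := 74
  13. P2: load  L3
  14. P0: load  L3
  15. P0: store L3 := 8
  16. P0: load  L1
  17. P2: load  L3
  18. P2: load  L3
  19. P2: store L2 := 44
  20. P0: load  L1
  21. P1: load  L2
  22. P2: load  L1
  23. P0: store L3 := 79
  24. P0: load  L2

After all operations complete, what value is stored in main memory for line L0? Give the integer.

step 1: P1: store L3 := 40  ⟶  IMI  (L3)  txn=BusRdX  M[L3]=20
step 2: P0: load  L1  ⟶  EII  (L1)  txn=BusRd  M[L1]=40
step 3: P1: load  L3  ⟶  IMI  (L3)  txn=∅  M[L3]=20
step 4: P2: store L3 := 92  ⟶  IIM  (L3)  txn=BusRdX+Flush  M[L3]=40
step 5: P2: load  L3  ⟶  IIM  (L3)  txn=∅  M[L3]=40
step 6: P2: store L3 := 91  ⟶  IIM  (L3)  txn=∅  M[L3]=40
step 7: P1: store L1 := 59  ⟶  IMI  (L1)  txn=BusRdX  M[L1]=40
step 8: P1: store L3 := 65  ⟶  IMI  (L3)  txn=BusRdX+Flush  M[L3]=91
step 9: P0: load  L3  ⟶  SOI  (L3)  txn=BusRd  M[L3]=91
step 10: P0: load  L0  ⟶  EII  (L0)  txn=BusRd  M[L0]=20
step 11: P1: store L3 := 13  ⟶  IMI  (L3)  txn=BusUpgr  M[L3]=91
step 12: P1: store L0 := 74  ⟶  IMI  (L0)  txn=BusRdX  M[L0]=20
step 13: P2: load  L3  ⟶  IOS  (L3)  txn=BusRd  M[L3]=91
step 14: P0: load  L3  ⟶  SOS  (L3)  txn=BusRd  M[L3]=91
step 15: P0: store L3 := 8  ⟶  MII  (L3)  txn=BusUpgr+Flush  M[L3]=13
step 16: P0: load  L1  ⟶  SOI  (L1)  txn=BusRd  M[L1]=40
step 17: P2: load  L3  ⟶  OIS  (L3)  txn=BusRd  M[L3]=13
step 18: P2: load  L3  ⟶  OIS  (L3)  txn=∅  M[L3]=13
step 19: P2: store L2 := 44  ⟶  IIM  (L2)  txn=BusRdX  M[L2]=60
step 20: P0: load  L1  ⟶  SOI  (L1)  txn=∅  M[L1]=40
step 21: P1: load  L2  ⟶  ISO  (L2)  txn=BusRd  M[L2]=60
step 22: P2: load  L1  ⟶  SOS  (L1)  txn=BusRd  M[L1]=40
step 23: P0: store L3 := 79  ⟶  MII  (L3)  txn=BusUpgr  M[L3]=13
step 24: P0: load  L2  ⟶  SSO  (L2)  txn=BusRd  M[L2]=60

memory[L0] = 20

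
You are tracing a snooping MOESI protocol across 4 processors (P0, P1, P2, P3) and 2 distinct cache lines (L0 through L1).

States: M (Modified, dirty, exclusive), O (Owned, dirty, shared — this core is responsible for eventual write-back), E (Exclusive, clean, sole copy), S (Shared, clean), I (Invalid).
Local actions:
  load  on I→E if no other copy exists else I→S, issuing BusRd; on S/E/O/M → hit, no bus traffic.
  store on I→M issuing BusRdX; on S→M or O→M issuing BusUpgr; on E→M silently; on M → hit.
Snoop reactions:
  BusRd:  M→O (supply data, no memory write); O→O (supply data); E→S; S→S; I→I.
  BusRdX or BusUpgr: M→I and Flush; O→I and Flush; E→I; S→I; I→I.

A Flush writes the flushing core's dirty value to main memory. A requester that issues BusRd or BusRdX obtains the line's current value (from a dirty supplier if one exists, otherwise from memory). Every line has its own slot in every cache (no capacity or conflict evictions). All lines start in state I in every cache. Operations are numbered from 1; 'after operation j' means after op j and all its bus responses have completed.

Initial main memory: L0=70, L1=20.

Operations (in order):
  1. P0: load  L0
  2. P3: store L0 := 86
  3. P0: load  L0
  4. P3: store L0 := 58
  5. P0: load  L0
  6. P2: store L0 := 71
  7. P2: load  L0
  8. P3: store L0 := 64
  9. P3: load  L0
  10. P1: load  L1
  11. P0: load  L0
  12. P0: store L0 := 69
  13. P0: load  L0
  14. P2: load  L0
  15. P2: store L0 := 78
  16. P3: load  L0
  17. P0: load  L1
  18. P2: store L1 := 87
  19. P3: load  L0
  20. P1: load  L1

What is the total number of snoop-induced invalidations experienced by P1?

invalidations = 1

step 1: P0: load  L0  ⟶  EIII  (L0)  txn=BusRd  M[L0]=70
step 2: P3: store L0 := 86  ⟶  IIIM  (L0)  txn=BusRdX  M[L0]=70
step 3: P0: load  L0  ⟶  SIIO  (L0)  txn=BusRd  M[L0]=70
step 4: P3: store L0 := 58  ⟶  IIIM  (L0)  txn=BusUpgr  M[L0]=70
step 5: P0: load  L0  ⟶  SIIO  (L0)  txn=BusRd  M[L0]=70
step 6: P2: store L0 := 71  ⟶  IIMI  (L0)  txn=BusRdX+Flush  M[L0]=58
step 7: P2: load  L0  ⟶  IIMI  (L0)  txn=∅  M[L0]=58
step 8: P3: store L0 := 64  ⟶  IIIM  (L0)  txn=BusRdX+Flush  M[L0]=71
step 9: P3: load  L0  ⟶  IIIM  (L0)  txn=∅  M[L0]=71
step 10: P1: load  L1  ⟶  IEII  (L1)  txn=BusRd  M[L1]=20
step 11: P0: load  L0  ⟶  SIIO  (L0)  txn=BusRd  M[L0]=71
step 12: P0: store L0 := 69  ⟶  MIII  (L0)  txn=BusUpgr+Flush  M[L0]=64
step 13: P0: load  L0  ⟶  MIII  (L0)  txn=∅  M[L0]=64
step 14: P2: load  L0  ⟶  OISI  (L0)  txn=BusRd  M[L0]=64
step 15: P2: store L0 := 78  ⟶  IIMI  (L0)  txn=BusUpgr+Flush  M[L0]=69
step 16: P3: load  L0  ⟶  IIOS  (L0)  txn=BusRd  M[L0]=69
step 17: P0: load  L1  ⟶  SSII  (L1)  txn=BusRd  M[L1]=20
step 18: P2: store L1 := 87  ⟶  IIMI  (L1)  txn=BusRdX  M[L1]=20
step 19: P3: load  L0  ⟶  IIOS  (L0)  txn=∅  M[L0]=69
step 20: P1: load  L1  ⟶  ISOI  (L1)  txn=BusRd  M[L1]=20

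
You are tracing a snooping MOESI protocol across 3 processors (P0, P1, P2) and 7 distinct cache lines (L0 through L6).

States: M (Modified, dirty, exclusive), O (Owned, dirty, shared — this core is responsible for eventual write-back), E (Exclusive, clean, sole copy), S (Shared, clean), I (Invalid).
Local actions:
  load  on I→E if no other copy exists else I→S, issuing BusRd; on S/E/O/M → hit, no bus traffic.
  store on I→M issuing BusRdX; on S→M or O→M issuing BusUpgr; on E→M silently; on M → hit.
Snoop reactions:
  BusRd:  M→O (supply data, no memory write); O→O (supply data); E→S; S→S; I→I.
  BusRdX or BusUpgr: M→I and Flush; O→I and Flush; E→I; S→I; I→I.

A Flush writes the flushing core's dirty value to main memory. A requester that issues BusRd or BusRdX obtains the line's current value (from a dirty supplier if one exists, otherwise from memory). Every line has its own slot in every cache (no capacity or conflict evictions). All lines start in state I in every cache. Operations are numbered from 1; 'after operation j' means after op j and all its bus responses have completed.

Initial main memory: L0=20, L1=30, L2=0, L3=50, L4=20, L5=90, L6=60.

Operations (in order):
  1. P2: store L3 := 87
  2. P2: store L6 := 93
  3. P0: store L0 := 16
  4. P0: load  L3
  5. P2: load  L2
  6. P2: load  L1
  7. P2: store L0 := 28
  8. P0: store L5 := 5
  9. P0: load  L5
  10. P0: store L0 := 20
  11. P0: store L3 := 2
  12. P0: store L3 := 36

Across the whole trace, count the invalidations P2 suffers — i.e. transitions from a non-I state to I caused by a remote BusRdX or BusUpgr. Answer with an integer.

invalidations = 2

1. P2: store L3 := 87  bus=[BusRdX]  L3: P0=I P1=I P2=M  mem[L3]=50
2. P2: store L6 := 93  bus=[BusRdX]  L6: P0=I P1=I P2=M  mem[L6]=60
3. P0: store L0 := 16  bus=[BusRdX]  L0: P0=M P1=I P2=I  mem[L0]=20
4. P0: load  L3  bus=[BusRd]  L3: P0=S P1=I P2=O  mem[L3]=50
5. P2: load  L2  bus=[BusRd]  L2: P0=I P1=I P2=E  mem[L2]=0
6. P2: load  L1  bus=[BusRd]  L1: P0=I P1=I P2=E  mem[L1]=30
7. P2: store L0 := 28  bus=[BusRdX,Flush]  L0: P0=I P1=I P2=M  mem[L0]=16
8. P0: store L5 := 5  bus=[BusRdX]  L5: P0=M P1=I P2=I  mem[L5]=90
9. P0: load  L5  bus=[-]  L5: P0=M P1=I P2=I  mem[L5]=90
10. P0: store L0 := 20  bus=[BusRdX,Flush]  L0: P0=M P1=I P2=I  mem[L0]=28
11. P0: store L3 := 2  bus=[BusUpgr,Flush]  L3: P0=M P1=I P2=I  mem[L3]=87
12. P0: store L3 := 36  bus=[-]  L3: P0=M P1=I P2=I  mem[L3]=87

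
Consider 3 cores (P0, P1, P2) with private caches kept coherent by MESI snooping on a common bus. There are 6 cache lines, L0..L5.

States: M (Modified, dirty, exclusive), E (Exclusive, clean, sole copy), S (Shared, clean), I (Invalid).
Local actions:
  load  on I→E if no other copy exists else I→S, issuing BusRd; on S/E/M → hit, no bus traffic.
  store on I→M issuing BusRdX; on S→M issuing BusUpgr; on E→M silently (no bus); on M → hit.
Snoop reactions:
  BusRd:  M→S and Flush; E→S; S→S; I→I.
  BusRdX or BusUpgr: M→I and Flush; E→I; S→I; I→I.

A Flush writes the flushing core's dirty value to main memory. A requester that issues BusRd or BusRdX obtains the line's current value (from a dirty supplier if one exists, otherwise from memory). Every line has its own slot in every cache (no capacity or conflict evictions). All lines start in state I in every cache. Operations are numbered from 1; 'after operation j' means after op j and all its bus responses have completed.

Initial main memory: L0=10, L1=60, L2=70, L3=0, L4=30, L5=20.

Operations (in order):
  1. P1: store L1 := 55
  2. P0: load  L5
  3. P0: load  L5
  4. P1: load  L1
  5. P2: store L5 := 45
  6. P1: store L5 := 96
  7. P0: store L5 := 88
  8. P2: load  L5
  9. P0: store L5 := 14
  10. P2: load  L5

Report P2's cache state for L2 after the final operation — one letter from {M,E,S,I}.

state = I

step 1: P1: store L1 := 55  ⟶  IMI  (L1)  txn=BusRdX  M[L1]=60
step 2: P0: load  L5  ⟶  EII  (L5)  txn=BusRd  M[L5]=20
step 3: P0: load  L5  ⟶  EII  (L5)  txn=∅  M[L5]=20
step 4: P1: load  L1  ⟶  IMI  (L1)  txn=∅  M[L1]=60
step 5: P2: store L5 := 45  ⟶  IIM  (L5)  txn=BusRdX  M[L5]=20
step 6: P1: store L5 := 96  ⟶  IMI  (L5)  txn=BusRdX+Flush  M[L5]=45
step 7: P0: store L5 := 88  ⟶  MII  (L5)  txn=BusRdX+Flush  M[L5]=96
step 8: P2: load  L5  ⟶  SIS  (L5)  txn=BusRd+Flush  M[L5]=88
step 9: P0: store L5 := 14  ⟶  MII  (L5)  txn=BusUpgr  M[L5]=88
step 10: P2: load  L5  ⟶  SIS  (L5)  txn=BusRd+Flush  M[L5]=14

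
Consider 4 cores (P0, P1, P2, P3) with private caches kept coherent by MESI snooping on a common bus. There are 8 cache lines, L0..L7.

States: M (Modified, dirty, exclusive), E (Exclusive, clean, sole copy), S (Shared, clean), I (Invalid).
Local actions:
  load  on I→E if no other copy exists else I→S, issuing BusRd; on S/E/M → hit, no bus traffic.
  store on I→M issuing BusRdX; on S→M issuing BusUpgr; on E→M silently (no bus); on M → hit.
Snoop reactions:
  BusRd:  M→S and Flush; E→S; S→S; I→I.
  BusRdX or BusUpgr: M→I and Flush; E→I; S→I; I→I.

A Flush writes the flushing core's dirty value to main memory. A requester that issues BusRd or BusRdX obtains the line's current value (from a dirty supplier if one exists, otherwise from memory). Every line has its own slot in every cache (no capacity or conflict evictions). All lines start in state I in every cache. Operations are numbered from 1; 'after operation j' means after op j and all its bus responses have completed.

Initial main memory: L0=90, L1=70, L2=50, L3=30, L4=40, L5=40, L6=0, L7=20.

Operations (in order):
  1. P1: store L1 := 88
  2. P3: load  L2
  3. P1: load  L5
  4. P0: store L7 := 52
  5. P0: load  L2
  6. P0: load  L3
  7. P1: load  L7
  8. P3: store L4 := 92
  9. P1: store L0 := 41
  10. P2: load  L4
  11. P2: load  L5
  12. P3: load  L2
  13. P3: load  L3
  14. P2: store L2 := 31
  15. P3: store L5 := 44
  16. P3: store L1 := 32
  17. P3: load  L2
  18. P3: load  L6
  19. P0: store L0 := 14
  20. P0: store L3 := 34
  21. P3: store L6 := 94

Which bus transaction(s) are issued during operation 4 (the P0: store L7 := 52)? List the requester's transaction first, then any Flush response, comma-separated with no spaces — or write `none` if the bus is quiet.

bus = BusRdX

step 1: P1: store L1 := 88  ⟶  IMII  (L1)  txn=BusRdX  M[L1]=70
step 2: P3: load  L2  ⟶  IIIE  (L2)  txn=BusRd  M[L2]=50
step 3: P1: load  L5  ⟶  IEII  (L5)  txn=BusRd  M[L5]=40
step 4: P0: store L7 := 52  ⟶  MIII  (L7)  txn=BusRdX  M[L7]=20
step 5: P0: load  L2  ⟶  SIIS  (L2)  txn=BusRd  M[L2]=50
step 6: P0: load  L3  ⟶  EIII  (L3)  txn=BusRd  M[L3]=30
step 7: P1: load  L7  ⟶  SSII  (L7)  txn=BusRd+Flush  M[L7]=52
step 8: P3: store L4 := 92  ⟶  IIIM  (L4)  txn=BusRdX  M[L4]=40
step 9: P1: store L0 := 41  ⟶  IMII  (L0)  txn=BusRdX  M[L0]=90
step 10: P2: load  L4  ⟶  IISS  (L4)  txn=BusRd+Flush  M[L4]=92
step 11: P2: load  L5  ⟶  ISSI  (L5)  txn=BusRd  M[L5]=40
step 12: P3: load  L2  ⟶  SIIS  (L2)  txn=∅  M[L2]=50
step 13: P3: load  L3  ⟶  SIIS  (L3)  txn=BusRd  M[L3]=30
step 14: P2: store L2 := 31  ⟶  IIMI  (L2)  txn=BusRdX  M[L2]=50
step 15: P3: store L5 := 44  ⟶  IIIM  (L5)  txn=BusRdX  M[L5]=40
step 16: P3: store L1 := 32  ⟶  IIIM  (L1)  txn=BusRdX+Flush  M[L1]=88
step 17: P3: load  L2  ⟶  IISS  (L2)  txn=BusRd+Flush  M[L2]=31
step 18: P3: load  L6  ⟶  IIIE  (L6)  txn=BusRd  M[L6]=0
step 19: P0: store L0 := 14  ⟶  MIII  (L0)  txn=BusRdX+Flush  M[L0]=41
step 20: P0: store L3 := 34  ⟶  MIII  (L3)  txn=BusUpgr  M[L3]=30
step 21: P3: store L6 := 94  ⟶  IIIM  (L6)  txn=∅  M[L6]=0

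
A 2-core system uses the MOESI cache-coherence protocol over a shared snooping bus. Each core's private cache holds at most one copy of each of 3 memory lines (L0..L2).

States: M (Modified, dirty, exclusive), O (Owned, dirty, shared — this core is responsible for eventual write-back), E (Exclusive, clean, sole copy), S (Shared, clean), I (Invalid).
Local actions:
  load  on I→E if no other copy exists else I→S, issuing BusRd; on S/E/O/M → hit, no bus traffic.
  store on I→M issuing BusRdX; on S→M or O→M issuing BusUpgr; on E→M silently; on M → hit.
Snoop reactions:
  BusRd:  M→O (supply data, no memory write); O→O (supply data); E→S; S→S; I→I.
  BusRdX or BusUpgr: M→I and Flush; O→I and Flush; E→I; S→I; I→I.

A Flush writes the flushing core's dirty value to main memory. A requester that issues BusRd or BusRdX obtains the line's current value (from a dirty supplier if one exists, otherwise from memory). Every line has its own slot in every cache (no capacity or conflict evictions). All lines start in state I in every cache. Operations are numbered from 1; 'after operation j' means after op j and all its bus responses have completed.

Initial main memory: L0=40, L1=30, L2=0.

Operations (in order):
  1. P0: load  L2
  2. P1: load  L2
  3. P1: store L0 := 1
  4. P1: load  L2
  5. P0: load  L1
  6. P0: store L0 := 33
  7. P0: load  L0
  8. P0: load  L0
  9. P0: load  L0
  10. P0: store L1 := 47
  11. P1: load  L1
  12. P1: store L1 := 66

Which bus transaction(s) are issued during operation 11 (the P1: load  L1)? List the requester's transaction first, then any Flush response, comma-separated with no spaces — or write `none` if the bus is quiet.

bus = BusRd

[1] P0: load  L2 | P0:E(0), P1:I | bus: BusRd
[2] P1: load  L2 | P0:S(0), P1:S(0) | bus: BusRd
[3] P1: store L0 := 1 | P0:I, P1:M(1) | bus: BusRdX
[4] P1: load  L2 | P0:S(0), P1:S(0) | bus: none
[5] P0: load  L1 | P0:E(30), P1:I | bus: BusRd
[6] P0: store L0 := 33 | P0:M(33), P1:I | bus: BusRdX,Flush
[7] P0: load  L0 | P0:M(33), P1:I | bus: none
[8] P0: load  L0 | P0:M(33), P1:I | bus: none
[9] P0: load  L0 | P0:M(33), P1:I | bus: none
[10] P0: store L1 := 47 | P0:M(47), P1:I | bus: none
[11] P1: load  L1 | P0:O(47), P1:S(47) | bus: BusRd
[12] P1: store L1 := 66 | P0:I, P1:M(66) | bus: BusUpgr,Flush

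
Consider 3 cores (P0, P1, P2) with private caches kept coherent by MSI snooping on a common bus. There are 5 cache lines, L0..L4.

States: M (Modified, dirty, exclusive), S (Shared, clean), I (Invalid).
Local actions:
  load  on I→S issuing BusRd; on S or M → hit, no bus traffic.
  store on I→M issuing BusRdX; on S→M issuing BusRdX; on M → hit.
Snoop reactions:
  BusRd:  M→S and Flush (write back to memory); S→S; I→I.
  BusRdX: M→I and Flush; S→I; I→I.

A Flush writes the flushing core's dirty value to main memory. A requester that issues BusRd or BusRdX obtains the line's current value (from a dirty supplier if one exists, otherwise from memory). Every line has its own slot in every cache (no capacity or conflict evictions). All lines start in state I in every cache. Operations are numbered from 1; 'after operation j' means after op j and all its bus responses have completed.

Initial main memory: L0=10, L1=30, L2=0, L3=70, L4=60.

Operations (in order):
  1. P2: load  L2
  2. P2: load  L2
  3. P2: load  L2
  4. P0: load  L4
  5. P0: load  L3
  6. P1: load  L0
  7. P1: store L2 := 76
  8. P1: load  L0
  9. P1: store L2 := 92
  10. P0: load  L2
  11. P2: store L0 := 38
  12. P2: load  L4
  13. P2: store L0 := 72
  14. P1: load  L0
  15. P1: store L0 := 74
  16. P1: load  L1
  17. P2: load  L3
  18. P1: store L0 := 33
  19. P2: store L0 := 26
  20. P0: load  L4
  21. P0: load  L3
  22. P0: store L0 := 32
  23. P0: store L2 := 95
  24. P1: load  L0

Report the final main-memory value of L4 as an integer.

[1] P2: load  L2 | P0:I, P1:I, P2:S(0) | bus: BusRd
[2] P2: load  L2 | P0:I, P1:I, P2:S(0) | bus: none
[3] P2: load  L2 | P0:I, P1:I, P2:S(0) | bus: none
[4] P0: load  L4 | P0:S(60), P1:I, P2:I | bus: BusRd
[5] P0: load  L3 | P0:S(70), P1:I, P2:I | bus: BusRd
[6] P1: load  L0 | P0:I, P1:S(10), P2:I | bus: BusRd
[7] P1: store L2 := 76 | P0:I, P1:M(76), P2:I | bus: BusRdX
[8] P1: load  L0 | P0:I, P1:S(10), P2:I | bus: none
[9] P1: store L2 := 92 | P0:I, P1:M(92), P2:I | bus: none
[10] P0: load  L2 | P0:S(92), P1:S(92), P2:I | bus: BusRd,Flush
[11] P2: store L0 := 38 | P0:I, P1:I, P2:M(38) | bus: BusRdX
[12] P2: load  L4 | P0:S(60), P1:I, P2:S(60) | bus: BusRd
[13] P2: store L0 := 72 | P0:I, P1:I, P2:M(72) | bus: none
[14] P1: load  L0 | P0:I, P1:S(72), P2:S(72) | bus: BusRd,Flush
[15] P1: store L0 := 74 | P0:I, P1:M(74), P2:I | bus: BusRdX
[16] P1: load  L1 | P0:I, P1:S(30), P2:I | bus: BusRd
[17] P2: load  L3 | P0:S(70), P1:I, P2:S(70) | bus: BusRd
[18] P1: store L0 := 33 | P0:I, P1:M(33), P2:I | bus: none
[19] P2: store L0 := 26 | P0:I, P1:I, P2:M(26) | bus: BusRdX,Flush
[20] P0: load  L4 | P0:S(60), P1:I, P2:S(60) | bus: none
[21] P0: load  L3 | P0:S(70), P1:I, P2:S(70) | bus: none
[22] P0: store L0 := 32 | P0:M(32), P1:I, P2:I | bus: BusRdX,Flush
[23] P0: store L2 := 95 | P0:M(95), P1:I, P2:I | bus: BusRdX
[24] P1: load  L0 | P0:S(32), P1:S(32), P2:I | bus: BusRd,Flush

memory[L4] = 60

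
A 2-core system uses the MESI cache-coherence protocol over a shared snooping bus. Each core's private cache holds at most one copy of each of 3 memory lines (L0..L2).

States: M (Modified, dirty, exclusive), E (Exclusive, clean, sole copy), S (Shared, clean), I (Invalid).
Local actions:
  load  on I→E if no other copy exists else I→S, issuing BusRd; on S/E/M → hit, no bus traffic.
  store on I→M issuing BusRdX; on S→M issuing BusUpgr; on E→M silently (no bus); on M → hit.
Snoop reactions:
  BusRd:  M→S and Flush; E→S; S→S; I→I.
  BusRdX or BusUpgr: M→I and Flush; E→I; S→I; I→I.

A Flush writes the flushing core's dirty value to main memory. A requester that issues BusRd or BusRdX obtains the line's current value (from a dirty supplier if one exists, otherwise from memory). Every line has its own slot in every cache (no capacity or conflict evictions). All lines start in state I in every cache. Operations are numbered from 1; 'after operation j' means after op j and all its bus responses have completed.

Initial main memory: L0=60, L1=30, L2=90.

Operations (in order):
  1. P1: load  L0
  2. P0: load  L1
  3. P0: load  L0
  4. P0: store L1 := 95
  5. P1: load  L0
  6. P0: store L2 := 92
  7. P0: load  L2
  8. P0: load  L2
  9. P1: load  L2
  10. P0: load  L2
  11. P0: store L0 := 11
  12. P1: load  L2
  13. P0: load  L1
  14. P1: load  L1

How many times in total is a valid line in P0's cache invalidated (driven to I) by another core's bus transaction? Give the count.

invalidations = 0

step 1: P1: load  L0  ⟶  IE  (L0)  txn=BusRd  M[L0]=60
step 2: P0: load  L1  ⟶  EI  (L1)  txn=BusRd  M[L1]=30
step 3: P0: load  L0  ⟶  SS  (L0)  txn=BusRd  M[L0]=60
step 4: P0: store L1 := 95  ⟶  MI  (L1)  txn=∅  M[L1]=30
step 5: P1: load  L0  ⟶  SS  (L0)  txn=∅  M[L0]=60
step 6: P0: store L2 := 92  ⟶  MI  (L2)  txn=BusRdX  M[L2]=90
step 7: P0: load  L2  ⟶  MI  (L2)  txn=∅  M[L2]=90
step 8: P0: load  L2  ⟶  MI  (L2)  txn=∅  M[L2]=90
step 9: P1: load  L2  ⟶  SS  (L2)  txn=BusRd+Flush  M[L2]=92
step 10: P0: load  L2  ⟶  SS  (L2)  txn=∅  M[L2]=92
step 11: P0: store L0 := 11  ⟶  MI  (L0)  txn=BusUpgr  M[L0]=60
step 12: P1: load  L2  ⟶  SS  (L2)  txn=∅  M[L2]=92
step 13: P0: load  L1  ⟶  MI  (L1)  txn=∅  M[L1]=30
step 14: P1: load  L1  ⟶  SS  (L1)  txn=BusRd+Flush  M[L1]=95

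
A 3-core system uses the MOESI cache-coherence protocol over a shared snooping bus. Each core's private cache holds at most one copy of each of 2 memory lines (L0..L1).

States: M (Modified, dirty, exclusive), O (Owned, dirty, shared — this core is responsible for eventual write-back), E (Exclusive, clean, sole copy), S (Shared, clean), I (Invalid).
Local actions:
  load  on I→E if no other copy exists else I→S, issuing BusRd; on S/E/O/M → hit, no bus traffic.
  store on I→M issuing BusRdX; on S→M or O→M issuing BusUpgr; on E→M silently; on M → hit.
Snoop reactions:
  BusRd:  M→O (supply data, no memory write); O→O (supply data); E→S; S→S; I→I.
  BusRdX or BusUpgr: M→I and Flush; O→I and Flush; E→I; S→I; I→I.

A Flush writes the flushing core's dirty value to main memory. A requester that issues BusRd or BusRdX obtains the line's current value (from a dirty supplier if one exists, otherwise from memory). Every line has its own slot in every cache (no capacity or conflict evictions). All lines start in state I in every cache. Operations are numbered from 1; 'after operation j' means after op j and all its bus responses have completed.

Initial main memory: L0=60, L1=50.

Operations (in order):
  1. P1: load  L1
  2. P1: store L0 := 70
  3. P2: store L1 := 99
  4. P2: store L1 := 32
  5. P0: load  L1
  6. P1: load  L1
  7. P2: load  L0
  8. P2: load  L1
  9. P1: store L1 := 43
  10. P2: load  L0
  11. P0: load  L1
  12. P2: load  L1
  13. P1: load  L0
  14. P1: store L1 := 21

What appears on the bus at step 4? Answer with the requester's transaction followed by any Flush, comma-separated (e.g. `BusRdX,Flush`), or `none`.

  op1 P1: load  L1 → I/E/I on L1; bus BusRd; mem=50
  op2 P1: store L0 := 70 → I/M/I on L0; bus BusRdX; mem=60
  op3 P2: store L1 := 99 → I/I/M on L1; bus BusRdX; mem=50
  op4 P2: store L1 := 32 → I/I/M on L1; bus (none); mem=50
  op5 P0: load  L1 → S/I/O on L1; bus BusRd; mem=50
  op6 P1: load  L1 → S/S/O on L1; bus BusRd; mem=50
  op7 P2: load  L0 → I/O/S on L0; bus BusRd; mem=60
  op8 P2: load  L1 → S/S/O on L1; bus (none); mem=50
  op9 P1: store L1 := 43 → I/M/I on L1; bus BusUpgr Flush; mem=32
  op10 P2: load  L0 → I/O/S on L0; bus (none); mem=60
  op11 P0: load  L1 → S/O/I on L1; bus BusRd; mem=32
  op12 P2: load  L1 → S/O/S on L1; bus BusRd; mem=32
  op13 P1: load  L0 → I/O/S on L0; bus (none); mem=60
  op14 P1: store L1 := 21 → I/M/I on L1; bus BusUpgr; mem=32

bus = none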